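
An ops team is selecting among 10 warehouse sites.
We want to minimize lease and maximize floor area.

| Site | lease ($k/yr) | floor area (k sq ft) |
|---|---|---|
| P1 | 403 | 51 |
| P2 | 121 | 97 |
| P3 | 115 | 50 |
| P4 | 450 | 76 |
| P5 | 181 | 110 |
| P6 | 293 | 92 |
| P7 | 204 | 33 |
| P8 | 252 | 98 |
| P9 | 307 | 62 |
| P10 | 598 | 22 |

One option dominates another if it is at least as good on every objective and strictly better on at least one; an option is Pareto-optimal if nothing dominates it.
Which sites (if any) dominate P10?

P1, P2, P3, P4, P5, P6, P7, P8, P9

P1: lease 403≤598, floor area 51≥22 — dominates P10.
P2: lease 121≤598, floor area 97≥22 — dominates P10.
P3: lease 115≤598, floor area 50≥22 — dominates P10.
P4: lease 450≤598, floor area 76≥22 — dominates P10.
P5: lease 181≤598, floor area 110≥22 — dominates P10.
P6: lease 293≤598, floor area 92≥22 — dominates P10.
P7: lease 204≤598, floor area 33≥22 — dominates P10.
P8: lease 252≤598, floor area 98≥22 — dominates P10.
P9: lease 307≤598, floor area 62≥22 — dominates P10.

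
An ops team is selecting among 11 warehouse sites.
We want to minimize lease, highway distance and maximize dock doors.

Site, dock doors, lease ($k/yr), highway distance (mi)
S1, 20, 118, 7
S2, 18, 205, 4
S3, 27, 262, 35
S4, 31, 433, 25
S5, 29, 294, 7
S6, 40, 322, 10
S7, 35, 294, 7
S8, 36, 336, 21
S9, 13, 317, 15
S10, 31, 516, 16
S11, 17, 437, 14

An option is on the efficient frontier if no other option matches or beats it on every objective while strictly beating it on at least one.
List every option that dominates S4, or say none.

S6, S7, S8

S6: dock doors 40≥31, lease 322≤433, highway distance 10≤25 — dominates S4.
S7: dock doors 35≥31, lease 294≤433, highway distance 7≤25 — dominates S4.
S8: dock doors 36≥31, lease 336≤433, highway distance 21≤25 — dominates S4.
Others (S1, S2, S3, S5, S9, S10, S11) are each worse than S4 on at least one objective.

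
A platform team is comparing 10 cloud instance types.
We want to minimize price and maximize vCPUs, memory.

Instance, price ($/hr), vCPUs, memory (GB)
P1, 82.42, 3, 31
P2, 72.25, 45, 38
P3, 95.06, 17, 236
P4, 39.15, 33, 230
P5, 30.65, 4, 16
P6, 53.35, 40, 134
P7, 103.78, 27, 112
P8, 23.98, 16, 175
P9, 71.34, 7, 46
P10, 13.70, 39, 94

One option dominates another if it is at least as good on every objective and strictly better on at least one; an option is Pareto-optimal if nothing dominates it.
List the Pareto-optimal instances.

P1: dominated by P2 (price 72.25≤82.42, vCPUs 45≥3, memory 38≥31).
P2: not dominated (best vCPUs).
P3: not dominated (best memory).
P4: not dominated.
P5: dominated by P8 (price 23.98≤30.65, vCPUs 16≥4, memory 175≥16).
P6: not dominated.
P7: dominated by P4 (price 39.15≤103.78, vCPUs 33≥27, memory 230≥112).
P8: not dominated.
P9: dominated by P4 (price 39.15≤71.34, vCPUs 33≥7, memory 230≥46).
P10: not dominated (best price).

P2, P3, P4, P6, P8, P10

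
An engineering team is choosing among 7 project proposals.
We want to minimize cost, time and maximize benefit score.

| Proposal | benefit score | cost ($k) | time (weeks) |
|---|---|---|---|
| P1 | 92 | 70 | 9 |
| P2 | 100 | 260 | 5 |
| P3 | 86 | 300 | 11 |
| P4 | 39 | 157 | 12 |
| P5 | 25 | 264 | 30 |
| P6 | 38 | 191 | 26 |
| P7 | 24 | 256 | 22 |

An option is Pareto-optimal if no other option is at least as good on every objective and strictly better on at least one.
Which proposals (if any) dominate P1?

P2: worse on cost (260 vs 70).
P3: worse on benefit score (86 vs 92).
P4: worse on benefit score (39 vs 92).
P5: worse on benefit score (25 vs 92).
P6: worse on benefit score (38 vs 92).
P7: worse on benefit score (24 vs 92).
No option dominates P1.

none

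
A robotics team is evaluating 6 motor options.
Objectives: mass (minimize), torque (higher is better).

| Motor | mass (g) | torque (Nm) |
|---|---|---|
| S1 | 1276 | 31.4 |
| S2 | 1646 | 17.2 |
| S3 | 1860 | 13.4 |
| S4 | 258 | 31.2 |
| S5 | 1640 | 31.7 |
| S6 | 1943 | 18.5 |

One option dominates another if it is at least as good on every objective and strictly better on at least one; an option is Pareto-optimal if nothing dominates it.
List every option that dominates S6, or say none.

S1: mass 1276≤1943, torque 31.4≥18.5 — dominates S6.
S4: mass 258≤1943, torque 31.2≥18.5 — dominates S6.
S5: mass 1640≤1943, torque 31.7≥18.5 — dominates S6.
Others (S2, S3) are each worse than S6 on at least one objective.

S1, S4, S5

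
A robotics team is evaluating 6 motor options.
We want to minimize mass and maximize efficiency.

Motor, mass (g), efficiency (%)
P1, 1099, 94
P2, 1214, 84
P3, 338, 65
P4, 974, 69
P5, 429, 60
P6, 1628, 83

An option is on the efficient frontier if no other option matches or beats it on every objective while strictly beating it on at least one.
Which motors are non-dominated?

P1, P3, P4

P1: not dominated (best efficiency).
P2: dominated by P1 (mass 1099≤1214, efficiency 94≥84).
P3: not dominated (best mass).
P4: not dominated.
P5: dominated by P3 (mass 338≤429, efficiency 65≥60).
P6: dominated by P1 (mass 1099≤1628, efficiency 94≥83).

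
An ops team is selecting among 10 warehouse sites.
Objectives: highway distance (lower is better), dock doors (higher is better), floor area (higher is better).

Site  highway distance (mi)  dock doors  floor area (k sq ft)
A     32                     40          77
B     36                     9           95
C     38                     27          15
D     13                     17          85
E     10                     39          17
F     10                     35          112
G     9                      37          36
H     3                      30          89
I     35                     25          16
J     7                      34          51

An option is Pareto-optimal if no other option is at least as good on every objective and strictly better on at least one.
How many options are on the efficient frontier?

A: not dominated (best dock doors).
B: dominated by F (highway distance 10≤36, dock doors 35≥9, floor area 112≥95).
C: dominated by A (highway distance 32≤38, dock doors 40≥27, floor area 77≥15).
D: dominated by F (highway distance 10≤13, dock doors 35≥17, floor area 112≥85).
E: not dominated.
F: not dominated (best floor area).
G: not dominated.
H: not dominated (best highway distance).
I: dominated by A (highway distance 32≤35, dock doors 40≥25, floor area 77≥16).
J: not dominated.
Pareto-optimal: A, E, F, G, H, J → 6.

6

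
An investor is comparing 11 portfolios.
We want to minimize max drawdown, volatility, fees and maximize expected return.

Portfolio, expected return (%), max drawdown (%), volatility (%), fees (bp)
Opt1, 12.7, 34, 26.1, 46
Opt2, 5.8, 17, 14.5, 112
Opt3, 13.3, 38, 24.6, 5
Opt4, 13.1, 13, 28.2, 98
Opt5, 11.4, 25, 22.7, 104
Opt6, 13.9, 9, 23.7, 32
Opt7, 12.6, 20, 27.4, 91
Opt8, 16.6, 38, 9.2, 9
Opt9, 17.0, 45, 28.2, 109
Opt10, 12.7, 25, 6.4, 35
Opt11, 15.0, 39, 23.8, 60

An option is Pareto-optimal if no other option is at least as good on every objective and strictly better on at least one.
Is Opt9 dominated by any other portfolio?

Opt1: worse on expected return (12.7 vs 17.0).
Opt2: worse on expected return (5.8 vs 17.0).
Opt3: worse on expected return (13.3 vs 17.0).
Opt4: worse on expected return (13.1 vs 17.0).
Opt5: worse on expected return (11.4 vs 17.0).
Opt6: worse on expected return (13.9 vs 17.0).
Opt7: worse on expected return (12.6 vs 17.0).
Opt8: worse on expected return (16.6 vs 17.0).
Opt10: worse on expected return (12.7 vs 17.0).
Opt11: worse on expected return (15.0 vs 17.0).
No option is at least as good as Opt9 on every objective and strictly better on one.

No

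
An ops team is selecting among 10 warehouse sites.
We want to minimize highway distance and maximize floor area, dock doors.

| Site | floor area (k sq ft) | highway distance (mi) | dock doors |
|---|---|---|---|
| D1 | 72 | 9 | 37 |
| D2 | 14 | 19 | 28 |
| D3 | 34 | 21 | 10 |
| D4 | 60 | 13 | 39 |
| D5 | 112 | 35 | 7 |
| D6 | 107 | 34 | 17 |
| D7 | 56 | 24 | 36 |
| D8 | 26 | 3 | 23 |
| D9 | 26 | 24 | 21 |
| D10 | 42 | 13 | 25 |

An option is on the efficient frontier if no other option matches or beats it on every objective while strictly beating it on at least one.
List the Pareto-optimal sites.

D1, D4, D5, D6, D8

D1: not dominated.
D2: dominated by D1 (floor area 72≥14, highway distance 9≤19, dock doors 37≥28).
D3: dominated by D1 (floor area 72≥34, highway distance 9≤21, dock doors 37≥10).
D4: not dominated (best dock doors).
D5: not dominated (best floor area).
D6: not dominated.
D7: dominated by D1 (floor area 72≥56, highway distance 9≤24, dock doors 37≥36).
D8: not dominated (best highway distance).
D9: dominated by D1 (floor area 72≥26, highway distance 9≤24, dock doors 37≥21).
D10: dominated by D1 (floor area 72≥42, highway distance 9≤13, dock doors 37≥25).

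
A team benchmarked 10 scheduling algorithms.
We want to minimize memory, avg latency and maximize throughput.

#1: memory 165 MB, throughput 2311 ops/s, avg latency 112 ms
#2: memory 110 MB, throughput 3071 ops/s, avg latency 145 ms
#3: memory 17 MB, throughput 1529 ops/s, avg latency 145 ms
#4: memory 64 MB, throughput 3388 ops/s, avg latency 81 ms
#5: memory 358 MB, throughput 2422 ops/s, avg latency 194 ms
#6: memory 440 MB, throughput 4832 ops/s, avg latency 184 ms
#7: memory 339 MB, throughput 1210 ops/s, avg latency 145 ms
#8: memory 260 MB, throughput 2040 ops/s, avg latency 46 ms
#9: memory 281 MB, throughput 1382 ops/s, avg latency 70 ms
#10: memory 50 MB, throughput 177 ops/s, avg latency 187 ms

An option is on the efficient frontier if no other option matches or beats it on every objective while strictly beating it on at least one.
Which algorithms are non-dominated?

#1: dominated by #4 (memory 64≤165, throughput 3388≥2311, avg latency 81≤112).
#2: dominated by #4 (memory 64≤110, throughput 3388≥3071, avg latency 81≤145).
#3: not dominated (best memory).
#4: not dominated.
#5: dominated by #2 (memory 110≤358, throughput 3071≥2422, avg latency 145≤194).
#6: not dominated (best throughput).
#7: dominated by #1 (memory 165≤339, throughput 2311≥1210, avg latency 112≤145).
#8: not dominated (best avg latency).
#9: dominated by #8 (memory 260≤281, throughput 2040≥1382, avg latency 46≤70).
#10: dominated by #3 (memory 17≤50, throughput 1529≥177, avg latency 145≤187).

#3, #4, #6, #8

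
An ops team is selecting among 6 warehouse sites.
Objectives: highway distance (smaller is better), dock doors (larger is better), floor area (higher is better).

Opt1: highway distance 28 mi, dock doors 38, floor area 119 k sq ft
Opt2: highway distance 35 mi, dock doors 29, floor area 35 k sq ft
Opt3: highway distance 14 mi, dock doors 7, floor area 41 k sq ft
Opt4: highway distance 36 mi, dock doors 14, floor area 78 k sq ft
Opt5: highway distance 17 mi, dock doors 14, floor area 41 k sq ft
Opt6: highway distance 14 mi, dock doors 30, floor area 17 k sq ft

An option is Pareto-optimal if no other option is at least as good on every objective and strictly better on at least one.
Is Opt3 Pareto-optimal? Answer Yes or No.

Opt1: worse on highway distance (28 vs 14).
Opt2: worse on highway distance (35 vs 14).
Opt4: worse on highway distance (36 vs 14).
Opt5: worse on highway distance (17 vs 14).
Opt6: worse on floor area (17 vs 41).
No option is at least as good as Opt3 on every objective and strictly better on one.

Yes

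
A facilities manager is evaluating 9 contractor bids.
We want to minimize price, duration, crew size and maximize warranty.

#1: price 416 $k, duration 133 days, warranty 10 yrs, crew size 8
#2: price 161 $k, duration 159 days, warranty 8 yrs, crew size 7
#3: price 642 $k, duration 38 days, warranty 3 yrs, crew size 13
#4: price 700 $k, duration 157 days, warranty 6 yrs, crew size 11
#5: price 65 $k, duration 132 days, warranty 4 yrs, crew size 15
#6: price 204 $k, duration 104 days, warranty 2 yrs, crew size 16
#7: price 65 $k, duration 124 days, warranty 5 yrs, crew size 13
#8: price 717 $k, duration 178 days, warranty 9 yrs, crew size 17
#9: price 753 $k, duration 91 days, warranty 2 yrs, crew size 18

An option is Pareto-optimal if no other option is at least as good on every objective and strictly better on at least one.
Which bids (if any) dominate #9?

#3

#3: price 642≤753, duration 38≤91, warranty 3≥2, crew size 13≤18 — dominates #9.
Others (#1, #2, #4, #5, #6, #7, #8) are each worse than #9 on at least one objective.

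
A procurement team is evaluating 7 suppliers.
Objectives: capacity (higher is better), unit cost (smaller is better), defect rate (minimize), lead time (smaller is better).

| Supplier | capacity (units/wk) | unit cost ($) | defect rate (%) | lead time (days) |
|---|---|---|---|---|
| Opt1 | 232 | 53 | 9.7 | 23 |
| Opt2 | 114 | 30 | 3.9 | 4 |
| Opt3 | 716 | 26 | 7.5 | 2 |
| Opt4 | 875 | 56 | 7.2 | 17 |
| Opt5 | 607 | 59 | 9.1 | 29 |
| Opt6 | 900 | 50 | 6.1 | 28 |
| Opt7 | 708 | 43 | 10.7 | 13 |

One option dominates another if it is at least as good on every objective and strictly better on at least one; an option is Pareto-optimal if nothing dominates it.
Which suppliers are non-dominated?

Opt2, Opt3, Opt4, Opt6

Opt1: dominated by Opt3 (capacity 716≥232, unit cost 26≤53, defect rate 7.5≤9.7, lead time 2≤23).
Opt2: not dominated (best defect rate).
Opt3: not dominated (best unit cost).
Opt4: not dominated.
Opt5: dominated by Opt3 (capacity 716≥607, unit cost 26≤59, defect rate 7.5≤9.1, lead time 2≤29).
Opt6: not dominated (best capacity).
Opt7: dominated by Opt3 (capacity 716≥708, unit cost 26≤43, defect rate 7.5≤10.7, lead time 2≤13).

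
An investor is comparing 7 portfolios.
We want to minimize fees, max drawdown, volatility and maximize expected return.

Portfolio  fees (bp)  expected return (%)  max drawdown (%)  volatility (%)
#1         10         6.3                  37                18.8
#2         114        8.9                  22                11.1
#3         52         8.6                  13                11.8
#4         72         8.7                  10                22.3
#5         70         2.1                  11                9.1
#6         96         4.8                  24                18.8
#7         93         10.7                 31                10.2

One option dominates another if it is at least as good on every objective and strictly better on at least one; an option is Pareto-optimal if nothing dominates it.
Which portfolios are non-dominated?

#1, #2, #3, #4, #5, #7

#1: not dominated (best fees).
#2: not dominated.
#3: not dominated.
#4: not dominated (best max drawdown).
#5: not dominated (best volatility).
#6: dominated by #3 (fees 52≤96, expected return 8.6≥4.8, max drawdown 13≤24, volatility 11.8≤18.8).
#7: not dominated (best expected return).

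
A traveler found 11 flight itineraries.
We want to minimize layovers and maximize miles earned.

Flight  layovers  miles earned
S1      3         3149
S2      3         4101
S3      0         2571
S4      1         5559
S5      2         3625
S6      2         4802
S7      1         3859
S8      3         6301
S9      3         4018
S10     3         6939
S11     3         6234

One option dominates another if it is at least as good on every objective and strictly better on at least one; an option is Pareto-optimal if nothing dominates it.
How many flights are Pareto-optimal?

S1: dominated by S2 (layovers 3≤3, miles earned 4101≥3149).
S2: dominated by S4 (layovers 1≤3, miles earned 5559≥4101).
S3: not dominated (best layovers).
S4: not dominated.
S5: dominated by S4 (layovers 1≤2, miles earned 5559≥3625).
S6: dominated by S4 (layovers 1≤2, miles earned 5559≥4802).
S7: dominated by S4 (layovers 1≤1, miles earned 5559≥3859).
S8: dominated by S10 (layovers 3≤3, miles earned 6939≥6301).
S9: dominated by S2 (layovers 3≤3, miles earned 4101≥4018).
S10: not dominated (best miles earned).
S11: dominated by S8 (layovers 3≤3, miles earned 6301≥6234).
Pareto-optimal: S3, S4, S10 → 3.

3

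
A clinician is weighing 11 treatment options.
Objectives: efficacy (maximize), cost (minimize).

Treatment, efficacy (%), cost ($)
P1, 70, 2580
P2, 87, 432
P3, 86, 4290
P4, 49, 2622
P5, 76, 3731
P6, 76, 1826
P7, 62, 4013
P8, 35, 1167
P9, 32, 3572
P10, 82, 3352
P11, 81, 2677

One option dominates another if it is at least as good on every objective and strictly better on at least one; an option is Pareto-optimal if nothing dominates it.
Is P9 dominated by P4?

Yes

P4 vs P9: efficacy 49≥32, cost 2622≤3572 — P4 is at least as good on every objective with at least one strict improvement.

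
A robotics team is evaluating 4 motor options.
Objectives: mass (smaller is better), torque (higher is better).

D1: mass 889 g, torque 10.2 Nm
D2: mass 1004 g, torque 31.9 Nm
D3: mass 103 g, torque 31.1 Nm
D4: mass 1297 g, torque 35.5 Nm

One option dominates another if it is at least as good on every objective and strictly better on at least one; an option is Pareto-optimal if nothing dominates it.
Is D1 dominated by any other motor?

D3 vs D1: mass 103≤889, torque 31.1≥10.2 — D3 is at least as good on every objective and strictly better on at least one, so D3 dominates D1.

Yes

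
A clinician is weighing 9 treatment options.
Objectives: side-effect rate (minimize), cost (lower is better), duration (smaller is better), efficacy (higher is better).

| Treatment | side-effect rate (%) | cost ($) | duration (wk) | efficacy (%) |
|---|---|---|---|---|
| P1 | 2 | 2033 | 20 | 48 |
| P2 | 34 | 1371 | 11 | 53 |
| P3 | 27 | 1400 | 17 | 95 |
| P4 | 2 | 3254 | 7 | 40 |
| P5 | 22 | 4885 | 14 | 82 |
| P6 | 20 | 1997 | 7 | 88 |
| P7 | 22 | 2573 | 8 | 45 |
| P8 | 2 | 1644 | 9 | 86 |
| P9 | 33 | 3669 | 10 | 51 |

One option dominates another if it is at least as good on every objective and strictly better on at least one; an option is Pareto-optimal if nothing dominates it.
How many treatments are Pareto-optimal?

P1: dominated by P8 (side-effect rate 2≤2, cost 1644≤2033, duration 9≤20, efficacy 86≥48).
P2: not dominated (best cost).
P3: not dominated (best efficacy).
P4: not dominated.
P5: dominated by P6 (side-effect rate 20≤22, cost 1997≤4885, duration 7≤14, efficacy 88≥82).
P6: not dominated.
P7: dominated by P6 (side-effect rate 20≤22, cost 1997≤2573, duration 7≤8, efficacy 88≥45).
P8: not dominated.
P9: dominated by P6 (side-effect rate 20≤33, cost 1997≤3669, duration 7≤10, efficacy 88≥51).
Pareto-optimal: P2, P3, P4, P6, P8 → 5.

5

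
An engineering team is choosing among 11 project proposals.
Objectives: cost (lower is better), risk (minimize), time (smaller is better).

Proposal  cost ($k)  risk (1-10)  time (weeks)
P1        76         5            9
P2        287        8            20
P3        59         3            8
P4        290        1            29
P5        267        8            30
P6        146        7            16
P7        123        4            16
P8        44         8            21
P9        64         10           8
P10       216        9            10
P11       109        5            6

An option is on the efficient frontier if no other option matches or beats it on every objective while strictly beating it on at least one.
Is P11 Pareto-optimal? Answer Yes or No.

P1: worse on time (9 vs 6).
P2: worse on cost (287 vs 109).
P3: worse on time (8 vs 6).
P4: worse on cost (290 vs 109).
P5: worse on cost (267 vs 109).
P6: worse on cost (146 vs 109).
P7: worse on cost (123 vs 109).
P8: worse on risk (8 vs 5).
P9: worse on risk (10 vs 5).
P10: worse on cost (216 vs 109).
No option is at least as good as P11 on every objective and strictly better on one.

Yes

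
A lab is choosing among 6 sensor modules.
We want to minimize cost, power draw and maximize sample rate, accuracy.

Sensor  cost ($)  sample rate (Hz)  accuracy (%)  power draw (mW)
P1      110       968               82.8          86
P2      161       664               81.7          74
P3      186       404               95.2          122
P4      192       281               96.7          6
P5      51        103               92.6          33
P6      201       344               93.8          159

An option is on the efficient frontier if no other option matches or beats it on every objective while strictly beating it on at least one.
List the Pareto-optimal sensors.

P1, P2, P3, P4, P5

P1: not dominated (best sample rate).
P2: not dominated.
P3: not dominated.
P4: not dominated (best accuracy).
P5: not dominated (best cost).
P6: dominated by P3 (cost 186≤201, sample rate 404≥344, accuracy 95.2≥93.8, power draw 122≤159).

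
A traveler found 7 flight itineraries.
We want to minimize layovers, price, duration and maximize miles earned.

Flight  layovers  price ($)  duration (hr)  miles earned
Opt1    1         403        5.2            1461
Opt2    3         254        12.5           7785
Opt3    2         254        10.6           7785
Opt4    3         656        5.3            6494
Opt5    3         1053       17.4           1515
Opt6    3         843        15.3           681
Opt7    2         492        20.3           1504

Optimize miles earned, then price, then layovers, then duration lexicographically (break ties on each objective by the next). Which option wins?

First maximize miles earned: best is 7785, kept {Opt2, Opt3}.
Then minimize price: best is 254, kept {Opt2, Opt3}.
Then minimize layovers: best is 2, kept {Opt3}.

Opt3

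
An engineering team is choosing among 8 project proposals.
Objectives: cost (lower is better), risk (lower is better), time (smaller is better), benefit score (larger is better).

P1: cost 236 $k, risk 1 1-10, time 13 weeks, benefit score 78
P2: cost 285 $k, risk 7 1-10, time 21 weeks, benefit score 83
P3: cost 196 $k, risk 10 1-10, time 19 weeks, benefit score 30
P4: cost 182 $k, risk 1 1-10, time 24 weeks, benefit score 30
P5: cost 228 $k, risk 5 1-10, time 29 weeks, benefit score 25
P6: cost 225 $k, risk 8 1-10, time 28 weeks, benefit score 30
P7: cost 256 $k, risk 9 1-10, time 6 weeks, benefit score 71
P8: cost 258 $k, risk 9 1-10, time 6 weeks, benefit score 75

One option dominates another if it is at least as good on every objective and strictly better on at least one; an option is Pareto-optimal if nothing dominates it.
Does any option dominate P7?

P1: worse on time (13 vs 6).
P2: worse on cost (285 vs 256).
P3: worse on risk (10 vs 9).
P4: worse on time (24 vs 6).
P5: worse on time (29 vs 6).
P6: worse on time (28 vs 6).
P8: worse on cost (258 vs 256).
No option is at least as good as P7 on every objective and strictly better on one.

No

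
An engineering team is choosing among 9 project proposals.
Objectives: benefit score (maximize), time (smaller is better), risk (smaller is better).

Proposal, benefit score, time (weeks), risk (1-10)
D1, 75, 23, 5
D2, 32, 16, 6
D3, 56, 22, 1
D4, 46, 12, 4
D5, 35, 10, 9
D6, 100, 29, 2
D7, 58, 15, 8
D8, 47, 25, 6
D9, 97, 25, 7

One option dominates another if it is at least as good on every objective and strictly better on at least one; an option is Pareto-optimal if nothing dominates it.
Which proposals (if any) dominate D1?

none

D2: worse on benefit score (32 vs 75).
D3: worse on benefit score (56 vs 75).
D4: worse on benefit score (46 vs 75).
D5: worse on benefit score (35 vs 75).
D6: worse on time (29 vs 23).
D7: worse on benefit score (58 vs 75).
D8: worse on benefit score (47 vs 75).
D9: worse on time (25 vs 23).
No option dominates D1.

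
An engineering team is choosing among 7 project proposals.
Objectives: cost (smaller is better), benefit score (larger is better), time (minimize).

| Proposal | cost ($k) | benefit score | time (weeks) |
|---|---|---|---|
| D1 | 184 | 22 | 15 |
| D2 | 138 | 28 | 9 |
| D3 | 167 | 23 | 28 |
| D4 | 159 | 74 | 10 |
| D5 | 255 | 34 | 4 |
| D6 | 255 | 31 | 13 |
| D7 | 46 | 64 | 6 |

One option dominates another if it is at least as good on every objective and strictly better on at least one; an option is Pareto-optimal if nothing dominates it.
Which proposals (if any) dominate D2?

D7: cost 46≤138, benefit score 64≥28, time 6≤9 — dominates D2.
Others (D1, D3, D4, D5, D6) are each worse than D2 on at least one objective.

D7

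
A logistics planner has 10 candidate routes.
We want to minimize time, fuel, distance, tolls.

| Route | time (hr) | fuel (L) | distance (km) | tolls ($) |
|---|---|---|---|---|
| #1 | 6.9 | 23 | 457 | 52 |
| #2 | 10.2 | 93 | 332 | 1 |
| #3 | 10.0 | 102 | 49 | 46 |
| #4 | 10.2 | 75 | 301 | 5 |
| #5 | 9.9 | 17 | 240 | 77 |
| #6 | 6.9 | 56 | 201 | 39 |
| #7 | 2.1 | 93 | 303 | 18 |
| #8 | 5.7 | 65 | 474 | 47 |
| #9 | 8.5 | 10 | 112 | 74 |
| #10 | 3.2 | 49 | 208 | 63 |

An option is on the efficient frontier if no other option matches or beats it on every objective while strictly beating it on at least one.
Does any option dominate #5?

#9 vs #5: time 8.5≤9.9, fuel 10≤17, distance 112≤240, tolls 74≤77 — #9 is at least as good on every objective and strictly better on at least one, so #9 dominates #5.

Yes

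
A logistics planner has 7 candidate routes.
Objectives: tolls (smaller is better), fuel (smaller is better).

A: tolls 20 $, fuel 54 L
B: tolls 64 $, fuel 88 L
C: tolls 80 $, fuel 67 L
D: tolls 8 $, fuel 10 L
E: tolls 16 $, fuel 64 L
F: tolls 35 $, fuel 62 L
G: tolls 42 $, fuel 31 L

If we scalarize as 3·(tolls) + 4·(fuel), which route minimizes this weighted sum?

A: 3·20 + 4·54 = 276
B: 3·64 + 4·88 = 544
C: 3·80 + 4·67 = 508
D: 3·8 + 4·10 = 64
E: 3·16 + 4·64 = 304
F: 3·35 + 4·62 = 353
G: 3·42 + 4·31 = 250
Lowest: D at 64.

D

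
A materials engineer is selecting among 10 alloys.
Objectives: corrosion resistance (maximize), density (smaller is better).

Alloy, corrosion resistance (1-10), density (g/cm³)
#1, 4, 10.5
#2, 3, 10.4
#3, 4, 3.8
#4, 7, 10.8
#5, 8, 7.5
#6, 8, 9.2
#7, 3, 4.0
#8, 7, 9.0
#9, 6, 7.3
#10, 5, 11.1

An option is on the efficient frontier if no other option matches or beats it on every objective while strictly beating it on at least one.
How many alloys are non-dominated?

3

#1: dominated by #3 (corrosion resistance 4≥4, density 3.8≤10.5).
#2: dominated by #3 (corrosion resistance 4≥3, density 3.8≤10.4).
#3: not dominated (best density).
#4: dominated by #5 (corrosion resistance 8≥7, density 7.5≤10.8).
#5: not dominated.
#6: dominated by #5 (corrosion resistance 8≥8, density 7.5≤9.2).
#7: dominated by #3 (corrosion resistance 4≥3, density 3.8≤4.0).
#8: dominated by #5 (corrosion resistance 8≥7, density 7.5≤9.0).
#9: not dominated.
#10: dominated by #4 (corrosion resistance 7≥5, density 10.8≤11.1).
Pareto-optimal: #3, #5, #9 → 3.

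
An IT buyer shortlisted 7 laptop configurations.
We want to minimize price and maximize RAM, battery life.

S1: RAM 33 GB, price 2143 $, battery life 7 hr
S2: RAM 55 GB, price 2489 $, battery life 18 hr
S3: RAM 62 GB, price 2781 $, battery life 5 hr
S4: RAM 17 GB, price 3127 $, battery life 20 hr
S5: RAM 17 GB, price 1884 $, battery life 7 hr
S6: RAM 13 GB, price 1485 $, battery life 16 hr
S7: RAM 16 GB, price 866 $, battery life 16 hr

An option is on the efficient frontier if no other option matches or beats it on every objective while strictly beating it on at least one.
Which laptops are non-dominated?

S1: not dominated.
S2: not dominated.
S3: not dominated (best RAM).
S4: not dominated (best battery life).
S5: not dominated.
S6: dominated by S7 (RAM 16≥13, price 866≤1485, battery life 16≥16).
S7: not dominated (best price).

S1, S2, S3, S4, S5, S7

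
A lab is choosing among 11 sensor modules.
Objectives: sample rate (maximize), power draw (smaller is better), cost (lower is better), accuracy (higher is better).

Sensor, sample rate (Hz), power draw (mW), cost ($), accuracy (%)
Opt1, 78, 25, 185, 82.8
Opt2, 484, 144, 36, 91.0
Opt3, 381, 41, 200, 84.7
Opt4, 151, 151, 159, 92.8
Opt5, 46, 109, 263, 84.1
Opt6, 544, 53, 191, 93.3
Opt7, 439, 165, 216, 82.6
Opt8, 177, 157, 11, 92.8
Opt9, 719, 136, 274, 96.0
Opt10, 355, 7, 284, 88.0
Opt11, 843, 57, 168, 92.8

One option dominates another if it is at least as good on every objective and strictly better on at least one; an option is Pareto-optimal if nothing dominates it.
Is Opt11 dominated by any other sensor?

Opt1: worse on sample rate (78 vs 843).
Opt2: worse on sample rate (484 vs 843).
Opt3: worse on sample rate (381 vs 843).
Opt4: worse on sample rate (151 vs 843).
Opt5: worse on sample rate (46 vs 843).
Opt6: worse on sample rate (544 vs 843).
Opt7: worse on sample rate (439 vs 843).
Opt8: worse on sample rate (177 vs 843).
Opt9: worse on sample rate (719 vs 843).
Opt10: worse on sample rate (355 vs 843).
No option is at least as good as Opt11 on every objective and strictly better on one.

No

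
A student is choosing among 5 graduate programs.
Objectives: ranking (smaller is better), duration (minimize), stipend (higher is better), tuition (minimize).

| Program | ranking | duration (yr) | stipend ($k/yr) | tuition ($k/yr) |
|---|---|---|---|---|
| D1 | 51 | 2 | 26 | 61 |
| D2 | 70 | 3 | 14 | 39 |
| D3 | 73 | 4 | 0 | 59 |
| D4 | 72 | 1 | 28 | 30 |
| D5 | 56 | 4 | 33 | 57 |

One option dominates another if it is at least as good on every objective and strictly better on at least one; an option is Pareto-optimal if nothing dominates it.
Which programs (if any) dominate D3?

D2, D4, D5

D2: ranking 70≤73, duration 3≤4, stipend 14≥0, tuition 39≤59 — dominates D3.
D4: ranking 72≤73, duration 1≤4, stipend 28≥0, tuition 30≤59 — dominates D3.
D5: ranking 56≤73, duration 4≤4, stipend 33≥0, tuition 57≤59 — dominates D3.
Others (D1) are each worse than D3 on at least one objective.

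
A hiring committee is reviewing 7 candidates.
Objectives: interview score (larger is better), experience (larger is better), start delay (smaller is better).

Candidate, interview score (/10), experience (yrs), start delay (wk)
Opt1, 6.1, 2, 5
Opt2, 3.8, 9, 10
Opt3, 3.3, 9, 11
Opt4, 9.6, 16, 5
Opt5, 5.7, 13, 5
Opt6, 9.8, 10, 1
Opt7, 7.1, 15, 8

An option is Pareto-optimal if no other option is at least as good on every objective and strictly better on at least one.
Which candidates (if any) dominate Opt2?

Opt4: interview score 9.6≥3.8, experience 16≥9, start delay 5≤10 — dominates Opt2.
Opt5: interview score 5.7≥3.8, experience 13≥9, start delay 5≤10 — dominates Opt2.
Opt6: interview score 9.8≥3.8, experience 10≥9, start delay 1≤10 — dominates Opt2.
Opt7: interview score 7.1≥3.8, experience 15≥9, start delay 8≤10 — dominates Opt2.
Others (Opt1, Opt3) are each worse than Opt2 on at least one objective.

Opt4, Opt5, Opt6, Opt7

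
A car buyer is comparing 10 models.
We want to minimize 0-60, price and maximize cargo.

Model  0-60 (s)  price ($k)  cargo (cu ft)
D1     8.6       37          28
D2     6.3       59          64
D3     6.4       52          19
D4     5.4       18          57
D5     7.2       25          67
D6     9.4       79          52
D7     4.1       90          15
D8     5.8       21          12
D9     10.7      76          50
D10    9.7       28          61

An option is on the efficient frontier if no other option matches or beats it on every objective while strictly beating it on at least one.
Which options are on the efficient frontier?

D2, D4, D5, D7

D1: dominated by D4 (0-60 5.4≤8.6, price 18≤37, cargo 57≥28).
D2: not dominated.
D3: dominated by D4 (0-60 5.4≤6.4, price 18≤52, cargo 57≥19).
D4: not dominated (best price).
D5: not dominated (best cargo).
D6: dominated by D2 (0-60 6.3≤9.4, price 59≤79, cargo 64≥52).
D7: not dominated (best 0-60).
D8: dominated by D4 (0-60 5.4≤5.8, price 18≤21, cargo 57≥12).
D9: dominated by D2 (0-60 6.3≤10.7, price 59≤76, cargo 64≥50).
D10: dominated by D5 (0-60 7.2≤9.7, price 25≤28, cargo 67≥61).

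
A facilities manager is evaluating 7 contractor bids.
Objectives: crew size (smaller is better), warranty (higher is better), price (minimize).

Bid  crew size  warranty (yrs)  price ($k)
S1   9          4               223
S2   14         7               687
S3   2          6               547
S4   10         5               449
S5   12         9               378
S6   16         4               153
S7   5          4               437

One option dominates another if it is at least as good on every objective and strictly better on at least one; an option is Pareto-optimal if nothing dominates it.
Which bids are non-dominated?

S1: not dominated.
S2: dominated by S5 (crew size 12≤14, warranty 9≥7, price 378≤687).
S3: not dominated (best crew size).
S4: not dominated.
S5: not dominated (best warranty).
S6: not dominated (best price).
S7: not dominated.

S1, S3, S4, S5, S6, S7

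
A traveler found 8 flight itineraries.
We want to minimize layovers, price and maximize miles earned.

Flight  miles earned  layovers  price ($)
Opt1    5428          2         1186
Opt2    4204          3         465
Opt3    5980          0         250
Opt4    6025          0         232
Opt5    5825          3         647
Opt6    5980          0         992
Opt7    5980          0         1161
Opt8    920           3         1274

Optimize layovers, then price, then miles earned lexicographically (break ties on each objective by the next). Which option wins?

First minimize layovers: best is 0, kept {Opt3, Opt4, Opt6, Opt7}.
Then minimize price: best is 232, kept {Opt4}.

Opt4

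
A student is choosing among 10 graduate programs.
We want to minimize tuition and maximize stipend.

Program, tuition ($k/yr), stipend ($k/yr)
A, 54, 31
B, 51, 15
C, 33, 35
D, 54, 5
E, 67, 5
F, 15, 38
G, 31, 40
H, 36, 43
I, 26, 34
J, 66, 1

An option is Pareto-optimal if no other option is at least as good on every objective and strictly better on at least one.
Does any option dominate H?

No

A: worse on tuition (54 vs 36).
B: worse on tuition (51 vs 36).
C: worse on stipend (35 vs 43).
D: worse on tuition (54 vs 36).
E: worse on tuition (67 vs 36).
F: worse on stipend (38 vs 43).
G: worse on stipend (40 vs 43).
I: worse on stipend (34 vs 43).
J: worse on tuition (66 vs 36).
No option is at least as good as H on every objective and strictly better on one.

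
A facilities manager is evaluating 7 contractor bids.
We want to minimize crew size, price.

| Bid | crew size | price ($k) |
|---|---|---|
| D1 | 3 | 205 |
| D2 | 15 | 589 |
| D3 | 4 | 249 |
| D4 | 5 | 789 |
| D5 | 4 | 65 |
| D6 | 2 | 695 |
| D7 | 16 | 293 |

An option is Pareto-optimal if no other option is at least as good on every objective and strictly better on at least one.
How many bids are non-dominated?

D1: not dominated.
D2: dominated by D1 (crew size 3≤15, price 205≤589).
D3: dominated by D1 (crew size 3≤4, price 205≤249).
D4: dominated by D1 (crew size 3≤5, price 205≤789).
D5: not dominated (best price).
D6: not dominated (best crew size).
D7: dominated by D1 (crew size 3≤16, price 205≤293).
Pareto-optimal: D1, D5, D6 → 3.

3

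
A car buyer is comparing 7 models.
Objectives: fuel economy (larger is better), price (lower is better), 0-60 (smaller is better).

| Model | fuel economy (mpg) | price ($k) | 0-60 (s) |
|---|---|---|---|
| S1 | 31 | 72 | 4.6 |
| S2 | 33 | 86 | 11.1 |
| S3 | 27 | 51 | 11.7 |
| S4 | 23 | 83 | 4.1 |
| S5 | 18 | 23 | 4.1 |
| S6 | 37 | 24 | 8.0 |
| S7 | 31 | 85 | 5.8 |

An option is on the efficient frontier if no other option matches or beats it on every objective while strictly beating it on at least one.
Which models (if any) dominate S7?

S1: fuel economy 31≥31, price 72≤85, 0-60 4.6≤5.8 — dominates S7.
Others (S2, S3, S4, S5, S6) are each worse than S7 on at least one objective.

S1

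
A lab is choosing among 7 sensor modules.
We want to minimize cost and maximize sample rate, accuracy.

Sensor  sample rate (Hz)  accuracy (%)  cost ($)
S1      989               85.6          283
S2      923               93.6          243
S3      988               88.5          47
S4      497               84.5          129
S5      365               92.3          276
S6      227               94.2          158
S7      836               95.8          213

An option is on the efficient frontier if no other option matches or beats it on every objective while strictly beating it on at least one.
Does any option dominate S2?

No

S1: worse on accuracy (85.6 vs 93.6).
S3: worse on accuracy (88.5 vs 93.6).
S4: worse on sample rate (497 vs 923).
S5: worse on sample rate (365 vs 923).
S6: worse on sample rate (227 vs 923).
S7: worse on sample rate (836 vs 923).
No option is at least as good as S2 on every objective and strictly better on one.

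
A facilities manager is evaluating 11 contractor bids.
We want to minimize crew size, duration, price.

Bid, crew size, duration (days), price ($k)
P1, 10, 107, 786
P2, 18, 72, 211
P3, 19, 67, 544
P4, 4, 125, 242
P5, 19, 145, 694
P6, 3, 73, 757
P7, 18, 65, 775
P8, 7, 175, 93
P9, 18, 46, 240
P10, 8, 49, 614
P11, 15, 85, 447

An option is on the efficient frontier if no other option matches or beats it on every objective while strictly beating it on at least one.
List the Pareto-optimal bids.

P2, P4, P6, P8, P9, P10, P11

P1: dominated by P6 (crew size 3≤10, duration 73≤107, price 757≤786).
P2: not dominated.
P3: dominated by P9 (crew size 18≤19, duration 46≤67, price 240≤544).
P4: not dominated.
P5: dominated by P2 (crew size 18≤19, duration 72≤145, price 211≤694).
P6: not dominated (best crew size).
P7: dominated by P9 (crew size 18≤18, duration 46≤65, price 240≤775).
P8: not dominated (best price).
P9: not dominated (best duration).
P10: not dominated.
P11: not dominated.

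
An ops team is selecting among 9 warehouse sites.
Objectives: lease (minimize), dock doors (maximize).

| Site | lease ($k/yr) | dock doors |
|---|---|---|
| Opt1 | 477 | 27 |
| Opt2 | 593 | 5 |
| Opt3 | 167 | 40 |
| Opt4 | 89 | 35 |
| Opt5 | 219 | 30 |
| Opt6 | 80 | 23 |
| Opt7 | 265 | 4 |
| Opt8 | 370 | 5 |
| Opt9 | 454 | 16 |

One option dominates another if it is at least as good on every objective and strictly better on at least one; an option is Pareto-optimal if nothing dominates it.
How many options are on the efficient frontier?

3

Opt1: dominated by Opt3 (lease 167≤477, dock doors 40≥27).
Opt2: dominated by Opt1 (lease 477≤593, dock doors 27≥5).
Opt3: not dominated (best dock doors).
Opt4: not dominated.
Opt5: dominated by Opt3 (lease 167≤219, dock doors 40≥30).
Opt6: not dominated (best lease).
Opt7: dominated by Opt3 (lease 167≤265, dock doors 40≥4).
Opt8: dominated by Opt3 (lease 167≤370, dock doors 40≥5).
Opt9: dominated by Opt3 (lease 167≤454, dock doors 40≥16).
Pareto-optimal: Opt3, Opt4, Opt6 → 3.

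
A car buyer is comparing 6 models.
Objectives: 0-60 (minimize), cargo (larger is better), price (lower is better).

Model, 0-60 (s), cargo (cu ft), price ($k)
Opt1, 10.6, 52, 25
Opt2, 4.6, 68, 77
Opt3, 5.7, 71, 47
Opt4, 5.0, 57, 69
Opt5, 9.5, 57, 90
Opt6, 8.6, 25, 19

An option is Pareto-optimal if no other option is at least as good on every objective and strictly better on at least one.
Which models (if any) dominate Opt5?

Opt2: 0-60 4.6≤9.5, cargo 68≥57, price 77≤90 — dominates Opt5.
Opt3: 0-60 5.7≤9.5, cargo 71≥57, price 47≤90 — dominates Opt5.
Opt4: 0-60 5.0≤9.5, cargo 57≥57, price 69≤90 — dominates Opt5.
Others (Opt1, Opt6) are each worse than Opt5 on at least one objective.

Opt2, Opt3, Opt4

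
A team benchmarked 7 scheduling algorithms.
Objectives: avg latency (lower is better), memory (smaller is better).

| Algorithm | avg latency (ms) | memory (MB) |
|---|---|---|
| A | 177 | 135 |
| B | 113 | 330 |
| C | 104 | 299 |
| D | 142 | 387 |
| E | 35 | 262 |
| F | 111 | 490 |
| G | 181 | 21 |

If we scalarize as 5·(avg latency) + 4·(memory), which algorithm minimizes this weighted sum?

G

A: 5·177 + 4·135 = 1425
B: 5·113 + 4·330 = 1885
C: 5·104 + 4·299 = 1716
D: 5·142 + 4·387 = 2258
E: 5·35 + 4·262 = 1223
F: 5·111 + 4·490 = 2515
G: 5·181 + 4·21 = 989
Lowest: G at 989.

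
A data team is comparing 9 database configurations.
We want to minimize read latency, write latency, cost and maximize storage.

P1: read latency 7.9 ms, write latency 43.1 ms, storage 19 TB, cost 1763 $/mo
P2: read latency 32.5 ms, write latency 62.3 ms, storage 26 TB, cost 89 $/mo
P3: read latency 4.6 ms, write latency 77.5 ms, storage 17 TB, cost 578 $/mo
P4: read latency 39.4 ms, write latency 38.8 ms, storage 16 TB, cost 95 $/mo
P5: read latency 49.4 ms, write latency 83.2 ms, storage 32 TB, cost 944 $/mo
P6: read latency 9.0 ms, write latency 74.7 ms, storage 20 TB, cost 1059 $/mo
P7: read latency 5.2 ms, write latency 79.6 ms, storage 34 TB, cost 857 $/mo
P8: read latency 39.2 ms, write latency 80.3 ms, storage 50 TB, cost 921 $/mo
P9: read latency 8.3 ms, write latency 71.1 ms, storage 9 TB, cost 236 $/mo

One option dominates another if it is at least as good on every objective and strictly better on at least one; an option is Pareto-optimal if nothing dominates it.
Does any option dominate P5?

Yes

P7 vs P5: read latency 5.2≤49.4, write latency 79.6≤83.2, storage 34≥32, cost 857≤944 — P7 is at least as good on every objective and strictly better on at least one, so P7 dominates P5.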